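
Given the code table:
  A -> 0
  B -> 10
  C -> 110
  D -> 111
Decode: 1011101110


Decoding:
10 -> B
111 -> D
0 -> A
111 -> D
0 -> A


Result: BDADA


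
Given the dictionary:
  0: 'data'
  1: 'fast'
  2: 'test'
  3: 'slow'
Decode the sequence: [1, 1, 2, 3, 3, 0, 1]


Look up each index in the dictionary:
  1 -> 'fast'
  1 -> 'fast'
  2 -> 'test'
  3 -> 'slow'
  3 -> 'slow'
  0 -> 'data'
  1 -> 'fast'

Decoded: "fast fast test slow slow data fast"


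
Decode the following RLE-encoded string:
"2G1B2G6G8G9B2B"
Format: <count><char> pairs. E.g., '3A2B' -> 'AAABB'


Expanding each <count><char> pair:
  2G -> 'GG'
  1B -> 'B'
  2G -> 'GG'
  6G -> 'GGGGGG'
  8G -> 'GGGGGGGG'
  9B -> 'BBBBBBBBB'
  2B -> 'BB'

Decoded = GGBGGGGGGGGGGGGGGGGBBBBBBBBBBB


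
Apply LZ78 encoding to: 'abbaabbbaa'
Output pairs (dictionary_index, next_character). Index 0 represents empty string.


LZ78 encoding steps:
Dictionary: {0: ''}
Step 1: w='' (idx 0), next='a' -> output (0, 'a'), add 'a' as idx 1
Step 2: w='' (idx 0), next='b' -> output (0, 'b'), add 'b' as idx 2
Step 3: w='b' (idx 2), next='a' -> output (2, 'a'), add 'ba' as idx 3
Step 4: w='a' (idx 1), next='b' -> output (1, 'b'), add 'ab' as idx 4
Step 5: w='b' (idx 2), next='b' -> output (2, 'b'), add 'bb' as idx 5
Step 6: w='a' (idx 1), next='a' -> output (1, 'a'), add 'aa' as idx 6


Encoded: [(0, 'a'), (0, 'b'), (2, 'a'), (1, 'b'), (2, 'b'), (1, 'a')]


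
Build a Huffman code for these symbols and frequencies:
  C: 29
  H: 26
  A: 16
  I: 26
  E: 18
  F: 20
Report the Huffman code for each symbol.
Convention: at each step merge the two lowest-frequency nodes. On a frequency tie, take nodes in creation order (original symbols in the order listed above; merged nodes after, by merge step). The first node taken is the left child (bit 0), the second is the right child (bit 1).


Huffman tree construction:
Step 1: Merge A(16) + E(18) = 34
Step 2: Merge F(20) + H(26) = 46
Step 3: Merge I(26) + C(29) = 55
Step 4: Merge (A+E)(34) + (F+H)(46) = 80
Step 5: Merge (I+C)(55) + ((A+E)+(F+H))(80) = 135
Read each symbol's code off the tree from the root (left child = 0, right child = 1).

Codes:
  C: 01 (length 2)
  H: 111 (length 3)
  A: 100 (length 3)
  I: 00 (length 2)
  E: 101 (length 3)
  F: 110 (length 3)
Average code length: 350/135 = 2.5926 bits/symbol


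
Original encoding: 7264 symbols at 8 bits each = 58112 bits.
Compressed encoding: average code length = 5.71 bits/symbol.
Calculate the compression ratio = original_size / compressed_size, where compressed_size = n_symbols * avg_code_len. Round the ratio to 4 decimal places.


original_size = n_symbols * orig_bits = 7264 * 8 = 58112 bits
compressed_size = n_symbols * avg_code_len = 7264 * 5.71 = 41477.44 bits
ratio = original_size / compressed_size = 58112 / 41477.44 = 1.4011

Compression ratio = 1.4011


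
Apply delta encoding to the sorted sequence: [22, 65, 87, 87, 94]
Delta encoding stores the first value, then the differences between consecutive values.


First value: 22
Deltas:
  65 - 22 = 43
  87 - 65 = 22
  87 - 87 = 0
  94 - 87 = 7


Delta encoded: [22, 43, 22, 0, 7]


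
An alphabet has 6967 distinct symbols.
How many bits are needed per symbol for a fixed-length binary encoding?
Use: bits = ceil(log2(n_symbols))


log2(6967) = 12.7663
Bracket: 2^12 = 4096 < 6967 <= 2^13 = 8192
So ceil(log2(6967)) = 13

bits = ceil(log2(6967)) = ceil(12.7663) = 13 bits


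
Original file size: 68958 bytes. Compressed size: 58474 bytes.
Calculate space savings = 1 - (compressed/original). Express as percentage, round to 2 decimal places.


ratio = compressed/original = 58474/68958 = 0.847965
savings = 1 - ratio = 1 - 0.847965 = 0.152035
as a percentage: 0.152035 * 100 = 15.2%

Space savings = 1 - 58474/68958 = 15.2%


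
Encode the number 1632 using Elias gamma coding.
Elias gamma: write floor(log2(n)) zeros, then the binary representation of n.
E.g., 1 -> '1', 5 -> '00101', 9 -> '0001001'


num_bits = floor(log2(1632)) + 1 = 11
leading_zeros = num_bits - 1 = 10
binary(1632) = 11001100000

Elias gamma(1632) = '0000000000' + '11001100000' = 000000000011001100000 (21 bits)


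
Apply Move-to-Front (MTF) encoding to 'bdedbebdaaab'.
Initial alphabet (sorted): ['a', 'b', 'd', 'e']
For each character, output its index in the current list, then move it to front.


MTF encoding:
'b': index 1 in ['a', 'b', 'd', 'e'] -> ['b', 'a', 'd', 'e']
'd': index 2 in ['b', 'a', 'd', 'e'] -> ['d', 'b', 'a', 'e']
'e': index 3 in ['d', 'b', 'a', 'e'] -> ['e', 'd', 'b', 'a']
'd': index 1 in ['e', 'd', 'b', 'a'] -> ['d', 'e', 'b', 'a']
'b': index 2 in ['d', 'e', 'b', 'a'] -> ['b', 'd', 'e', 'a']
'e': index 2 in ['b', 'd', 'e', 'a'] -> ['e', 'b', 'd', 'a']
'b': index 1 in ['e', 'b', 'd', 'a'] -> ['b', 'e', 'd', 'a']
'd': index 2 in ['b', 'e', 'd', 'a'] -> ['d', 'b', 'e', 'a']
'a': index 3 in ['d', 'b', 'e', 'a'] -> ['a', 'd', 'b', 'e']
'a': index 0 in ['a', 'd', 'b', 'e'] -> ['a', 'd', 'b', 'e']
'a': index 0 in ['a', 'd', 'b', 'e'] -> ['a', 'd', 'b', 'e']
'b': index 2 in ['a', 'd', 'b', 'e'] -> ['b', 'a', 'd', 'e']


Output: [1, 2, 3, 1, 2, 2, 1, 2, 3, 0, 0, 2]


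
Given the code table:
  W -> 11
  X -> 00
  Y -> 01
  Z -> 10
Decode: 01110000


Decoding:
01 -> Y
11 -> W
00 -> X
00 -> X


Result: YWXX


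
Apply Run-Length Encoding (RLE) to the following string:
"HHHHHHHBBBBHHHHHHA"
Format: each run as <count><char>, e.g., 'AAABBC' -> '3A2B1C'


Scanning runs left to right:
  i=0: run of 'H' x 7 -> '7H'
  i=7: run of 'B' x 4 -> '4B'
  i=11: run of 'H' x 6 -> '6H'
  i=17: run of 'A' x 1 -> '1A'

RLE = 7H4B6H1A


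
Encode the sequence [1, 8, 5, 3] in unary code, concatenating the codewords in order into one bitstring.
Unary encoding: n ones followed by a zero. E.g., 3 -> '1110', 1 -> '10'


Encode each number as n ones followed by a terminating 0:
  1 -> 10 (2 bits)
  8 -> 111111110 (9 bits)
  5 -> 111110 (6 bits)
  3 -> 1110 (4 bits)
Total length = 2 + 9 + 6 + 4 = 21 bits.

Unary([1, 8, 5, 3]) = 101111111101111101110 (21 bits)


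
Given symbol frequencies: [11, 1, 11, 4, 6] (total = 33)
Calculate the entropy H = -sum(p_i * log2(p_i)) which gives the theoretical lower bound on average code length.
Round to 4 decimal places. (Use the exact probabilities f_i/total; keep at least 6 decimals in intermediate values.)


Per-symbol terms -p_i * log2(p_i) with p_i = f_i/33:
  p = 11/33 = 0.333333: log2(p) = -1.584963, -p*log2(p) = 0.528321
  p = 1/33 = 0.030303: log2(p) = -5.044394, -p*log2(p) = 0.152860
  p = 11/33 = 0.333333: log2(p) = -1.584963, -p*log2(p) = 0.528321
  p = 4/33 = 0.121212: log2(p) = -3.044394, -p*log2(p) = 0.369017
  p = 6/33 = 0.181818: log2(p) = -2.459432, -p*log2(p) = 0.447169
H = 0.528321 + 0.152860 + 0.528321 + 0.369017 + 0.447169 = 2.025688

H = 2.0257 bits/symbol


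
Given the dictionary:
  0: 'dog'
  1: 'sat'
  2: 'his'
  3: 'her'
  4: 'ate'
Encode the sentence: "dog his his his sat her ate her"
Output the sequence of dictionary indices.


Look up each word in the dictionary:
  'dog' -> 0
  'his' -> 2
  'his' -> 2
  'his' -> 2
  'sat' -> 1
  'her' -> 3
  'ate' -> 4
  'her' -> 3

Encoded: [0, 2, 2, 2, 1, 3, 4, 3]


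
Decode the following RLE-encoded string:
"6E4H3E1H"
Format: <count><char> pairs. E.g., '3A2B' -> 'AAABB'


Expanding each <count><char> pair:
  6E -> 'EEEEEE'
  4H -> 'HHHH'
  3E -> 'EEE'
  1H -> 'H'

Decoded = EEEEEEHHHHEEEH


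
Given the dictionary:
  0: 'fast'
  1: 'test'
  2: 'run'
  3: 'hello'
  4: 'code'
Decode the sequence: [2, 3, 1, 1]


Look up each index in the dictionary:
  2 -> 'run'
  3 -> 'hello'
  1 -> 'test'
  1 -> 'test'

Decoded: "run hello test test"


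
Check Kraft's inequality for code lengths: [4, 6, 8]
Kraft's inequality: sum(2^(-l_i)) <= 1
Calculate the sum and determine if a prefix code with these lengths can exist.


Sum = 2^(-4) + 2^(-6) + 2^(-8)
    = 0.0625 + 0.015625 + 0.00390625
    = 21/256 = 0.08203125
Since 0.08203125 <= 1, Kraft's inequality IS satisfied.
A prefix code with these lengths CAN exist.

Kraft sum = 0.08203125. Satisfied.


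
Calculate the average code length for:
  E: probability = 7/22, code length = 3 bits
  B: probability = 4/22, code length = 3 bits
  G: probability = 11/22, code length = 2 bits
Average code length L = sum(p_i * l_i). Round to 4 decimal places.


Weighted contributions p_i * l_i:
  E: (7/22) * 3 = 21/22
  B: (4/22) * 3 = 12/22
  G: (11/22) * 2 = 22/22
Sum = (21 + 12 + 22)/22 = 55/22

L = 55/22 = 2.5000 bits/symbol


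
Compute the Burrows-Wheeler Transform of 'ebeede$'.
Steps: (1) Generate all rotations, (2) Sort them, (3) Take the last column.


Rotations (sorted):
  0: $ebeede -> last char: e
  1: beede$e -> last char: e
  2: de$ebee -> last char: e
  3: e$ebeed -> last char: d
  4: ebeede$ -> last char: $
  5: ede$ebe -> last char: e
  6: eede$eb -> last char: b


BWT = eeed$eb


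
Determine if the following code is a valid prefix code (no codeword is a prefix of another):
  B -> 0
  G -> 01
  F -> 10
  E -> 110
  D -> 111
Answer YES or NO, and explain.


Checking each pair (does one codeword prefix another?):
  B='0' vs G='01': prefix -- VIOLATION

NO -- this is NOT a valid prefix code. B (0) is a prefix of G (01).


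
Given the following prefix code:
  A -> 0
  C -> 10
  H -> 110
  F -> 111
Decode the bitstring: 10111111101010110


Decoding step by step:
Bits 10 -> C
Bits 111 -> F
Bits 111 -> F
Bits 10 -> C
Bits 10 -> C
Bits 10 -> C
Bits 110 -> H


Decoded message: CFFCCCH


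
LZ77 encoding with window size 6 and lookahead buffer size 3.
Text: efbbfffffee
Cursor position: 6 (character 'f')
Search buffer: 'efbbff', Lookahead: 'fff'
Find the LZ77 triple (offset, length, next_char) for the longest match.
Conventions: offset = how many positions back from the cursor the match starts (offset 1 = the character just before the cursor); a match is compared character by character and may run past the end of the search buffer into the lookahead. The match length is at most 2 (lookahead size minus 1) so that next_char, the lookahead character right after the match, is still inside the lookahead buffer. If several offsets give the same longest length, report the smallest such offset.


Try each offset into the search buffer:
  offset=1 (pos 5, char 'f'): match length 2
  offset=2 (pos 4, char 'f'): match length 2
  offset=3 (pos 3, char 'b'): match length 0
  offset=4 (pos 2, char 'b'): match length 0
  offset=5 (pos 1, char 'f'): match length 1
  offset=6 (pos 0, char 'e'): match length 0
Longest match has length 2, found at offsets 1, 2; take the smallest, offset 1.
next_char = character at position 6 + 2 = 8 -> 'f'

Best match: offset=1, length=2 (matching 'ff' starting at position 5)
LZ77 triple: (1, 2, 'f')


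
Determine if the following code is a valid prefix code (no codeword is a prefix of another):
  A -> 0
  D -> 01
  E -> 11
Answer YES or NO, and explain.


Checking each pair (does one codeword prefix another?):
  A='0' vs D='01': prefix -- VIOLATION

NO -- this is NOT a valid prefix code. A (0) is a prefix of D (01).


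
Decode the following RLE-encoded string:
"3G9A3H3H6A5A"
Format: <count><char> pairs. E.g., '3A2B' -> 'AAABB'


Expanding each <count><char> pair:
  3G -> 'GGG'
  9A -> 'AAAAAAAAA'
  3H -> 'HHH'
  3H -> 'HHH'
  6A -> 'AAAAAA'
  5A -> 'AAAAA'

Decoded = GGGAAAAAAAAAHHHHHHAAAAAAAAAAA


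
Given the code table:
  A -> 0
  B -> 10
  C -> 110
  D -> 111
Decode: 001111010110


Decoding:
0 -> A
0 -> A
111 -> D
10 -> B
10 -> B
110 -> C


Result: AADBBC


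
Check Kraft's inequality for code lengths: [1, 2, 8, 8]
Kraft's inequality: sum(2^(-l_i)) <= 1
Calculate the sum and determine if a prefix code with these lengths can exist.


Sum = 2^(-1) + 2^(-2) + 2^(-8) + 2^(-8)
    = 0.5 + 0.25 + 0.00390625 + 0.00390625
    = 194/256 = 0.7578125
Since 0.7578125 <= 1, Kraft's inequality IS satisfied.
A prefix code with these lengths CAN exist.

Kraft sum = 0.7578125. Satisfied.


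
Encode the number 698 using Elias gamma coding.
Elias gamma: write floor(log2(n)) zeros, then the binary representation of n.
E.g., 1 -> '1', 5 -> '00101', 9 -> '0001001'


num_bits = floor(log2(698)) + 1 = 10
leading_zeros = num_bits - 1 = 9
binary(698) = 1010111010

Elias gamma(698) = '000000000' + '1010111010' = 0000000001010111010 (19 bits)


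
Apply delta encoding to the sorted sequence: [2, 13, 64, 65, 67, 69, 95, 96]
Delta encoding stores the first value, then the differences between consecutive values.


First value: 2
Deltas:
  13 - 2 = 11
  64 - 13 = 51
  65 - 64 = 1
  67 - 65 = 2
  69 - 67 = 2
  95 - 69 = 26
  96 - 95 = 1


Delta encoded: [2, 11, 51, 1, 2, 2, 26, 1]


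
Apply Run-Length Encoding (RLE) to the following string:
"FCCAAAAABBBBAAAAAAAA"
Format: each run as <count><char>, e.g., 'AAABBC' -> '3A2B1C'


Scanning runs left to right:
  i=0: run of 'F' x 1 -> '1F'
  i=1: run of 'C' x 2 -> '2C'
  i=3: run of 'A' x 5 -> '5A'
  i=8: run of 'B' x 4 -> '4B'
  i=12: run of 'A' x 8 -> '8A'

RLE = 1F2C5A4B8A


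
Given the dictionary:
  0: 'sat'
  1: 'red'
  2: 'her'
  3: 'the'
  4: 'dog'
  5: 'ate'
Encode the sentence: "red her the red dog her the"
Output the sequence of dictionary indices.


Look up each word in the dictionary:
  'red' -> 1
  'her' -> 2
  'the' -> 3
  'red' -> 1
  'dog' -> 4
  'her' -> 2
  'the' -> 3

Encoded: [1, 2, 3, 1, 4, 2, 3]


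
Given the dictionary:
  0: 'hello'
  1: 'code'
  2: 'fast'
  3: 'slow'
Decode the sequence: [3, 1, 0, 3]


Look up each index in the dictionary:
  3 -> 'slow'
  1 -> 'code'
  0 -> 'hello'
  3 -> 'slow'

Decoded: "slow code hello slow"


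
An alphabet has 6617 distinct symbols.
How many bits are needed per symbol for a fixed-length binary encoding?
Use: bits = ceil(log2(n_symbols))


log2(6617) = 12.692
Bracket: 2^12 = 4096 < 6617 <= 2^13 = 8192
So ceil(log2(6617)) = 13

bits = ceil(log2(6617)) = ceil(12.692) = 13 bits


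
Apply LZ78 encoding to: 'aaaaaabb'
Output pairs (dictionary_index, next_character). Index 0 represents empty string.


LZ78 encoding steps:
Dictionary: {0: ''}
Step 1: w='' (idx 0), next='a' -> output (0, 'a'), add 'a' as idx 1
Step 2: w='a' (idx 1), next='a' -> output (1, 'a'), add 'aa' as idx 2
Step 3: w='aa' (idx 2), next='a' -> output (2, 'a'), add 'aaa' as idx 3
Step 4: w='' (idx 0), next='b' -> output (0, 'b'), add 'b' as idx 4
Step 5: w='b' (idx 4), end of input -> output (4, '')


Encoded: [(0, 'a'), (1, 'a'), (2, 'a'), (0, 'b'), (4, '')]


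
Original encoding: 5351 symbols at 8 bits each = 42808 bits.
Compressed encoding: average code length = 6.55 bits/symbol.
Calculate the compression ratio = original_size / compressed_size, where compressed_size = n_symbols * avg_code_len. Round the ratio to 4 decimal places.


original_size = n_symbols * orig_bits = 5351 * 8 = 42808 bits
compressed_size = n_symbols * avg_code_len = 5351 * 6.55 = 35049.05 bits
ratio = original_size / compressed_size = 42808 / 35049.05 = 1.2214

Compression ratio = 1.2214


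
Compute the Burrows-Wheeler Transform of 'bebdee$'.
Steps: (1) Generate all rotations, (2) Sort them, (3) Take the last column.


Rotations (sorted):
  0: $bebdee -> last char: e
  1: bdee$be -> last char: e
  2: bebdee$ -> last char: $
  3: dee$beb -> last char: b
  4: e$bebde -> last char: e
  5: ebdee$b -> last char: b
  6: ee$bebd -> last char: d


BWT = ee$bebd


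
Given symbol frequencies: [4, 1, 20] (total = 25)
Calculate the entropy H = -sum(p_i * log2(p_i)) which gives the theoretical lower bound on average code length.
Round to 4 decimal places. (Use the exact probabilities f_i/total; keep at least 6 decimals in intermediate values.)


Per-symbol terms -p_i * log2(p_i) with p_i = f_i/25:
  p = 4/25 = 0.160000: log2(p) = -2.643856, -p*log2(p) = 0.423017
  p = 1/25 = 0.040000: log2(p) = -4.643856, -p*log2(p) = 0.185754
  p = 20/25 = 0.800000: log2(p) = -0.321928, -p*log2(p) = 0.257542
H = 0.423017 + 0.185754 + 0.257542 = 0.866313

H = 0.8663 bits/symbol


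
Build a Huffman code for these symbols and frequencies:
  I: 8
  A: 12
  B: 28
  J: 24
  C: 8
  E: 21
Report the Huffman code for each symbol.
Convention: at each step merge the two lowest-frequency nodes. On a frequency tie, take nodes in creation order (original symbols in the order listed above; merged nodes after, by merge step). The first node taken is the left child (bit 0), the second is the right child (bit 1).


Huffman tree construction:
Step 1: Merge I(8) + C(8) = 16
Step 2: Merge A(12) + (I+C)(16) = 28
Step 3: Merge E(21) + J(24) = 45
Step 4: Merge B(28) + (A+(I+C))(28) = 56
Step 5: Merge (E+J)(45) + (B+(A+(I+C)))(56) = 101
Read each symbol's code off the tree from the root (left child = 0, right child = 1).

Codes:
  I: 1110 (length 4)
  A: 110 (length 3)
  B: 10 (length 2)
  J: 01 (length 2)
  C: 1111 (length 4)
  E: 00 (length 2)
Average code length: 246/101 = 2.4356 bits/symbol


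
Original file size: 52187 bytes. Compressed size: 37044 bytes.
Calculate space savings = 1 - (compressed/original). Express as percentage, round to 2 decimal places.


ratio = compressed/original = 37044/52187 = 0.709832
savings = 1 - ratio = 1 - 0.709832 = 0.290168
as a percentage: 0.290168 * 100 = 29.02%

Space savings = 1 - 37044/52187 = 29.02%


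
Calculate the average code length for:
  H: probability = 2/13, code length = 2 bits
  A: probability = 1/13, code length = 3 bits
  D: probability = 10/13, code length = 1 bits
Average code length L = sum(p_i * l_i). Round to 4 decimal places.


Weighted contributions p_i * l_i:
  H: (2/13) * 2 = 4/13
  A: (1/13) * 3 = 3/13
  D: (10/13) * 1 = 10/13
Sum = (4 + 3 + 10)/13 = 17/13

L = 17/13 = 1.3077 bits/symbol


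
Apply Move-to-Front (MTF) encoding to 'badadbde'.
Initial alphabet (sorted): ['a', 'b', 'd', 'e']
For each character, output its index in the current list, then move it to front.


MTF encoding:
'b': index 1 in ['a', 'b', 'd', 'e'] -> ['b', 'a', 'd', 'e']
'a': index 1 in ['b', 'a', 'd', 'e'] -> ['a', 'b', 'd', 'e']
'd': index 2 in ['a', 'b', 'd', 'e'] -> ['d', 'a', 'b', 'e']
'a': index 1 in ['d', 'a', 'b', 'e'] -> ['a', 'd', 'b', 'e']
'd': index 1 in ['a', 'd', 'b', 'e'] -> ['d', 'a', 'b', 'e']
'b': index 2 in ['d', 'a', 'b', 'e'] -> ['b', 'd', 'a', 'e']
'd': index 1 in ['b', 'd', 'a', 'e'] -> ['d', 'b', 'a', 'e']
'e': index 3 in ['d', 'b', 'a', 'e'] -> ['e', 'd', 'b', 'a']


Output: [1, 1, 2, 1, 1, 2, 1, 3]


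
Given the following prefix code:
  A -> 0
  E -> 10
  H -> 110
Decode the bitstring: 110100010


Decoding step by step:
Bits 110 -> H
Bits 10 -> E
Bits 0 -> A
Bits 0 -> A
Bits 10 -> E


Decoded message: HEAAE


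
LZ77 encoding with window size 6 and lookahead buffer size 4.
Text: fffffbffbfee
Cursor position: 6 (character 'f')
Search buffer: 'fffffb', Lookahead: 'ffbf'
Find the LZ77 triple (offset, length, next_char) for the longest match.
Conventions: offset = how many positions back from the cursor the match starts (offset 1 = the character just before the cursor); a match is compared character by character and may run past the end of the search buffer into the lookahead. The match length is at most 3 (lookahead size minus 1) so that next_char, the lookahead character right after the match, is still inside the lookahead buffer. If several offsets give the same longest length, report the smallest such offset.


Try each offset into the search buffer:
  offset=1 (pos 5, char 'b'): match length 0
  offset=2 (pos 4, char 'f'): match length 1
  offset=3 (pos 3, char 'f'): match length 3
  offset=4 (pos 2, char 'f'): match length 2
  offset=5 (pos 1, char 'f'): match length 2
  offset=6 (pos 0, char 'f'): match length 2
Longest match has length 3 at offset 3.
next_char = character at position 6 + 3 = 9 -> 'f'

Best match: offset=3, length=3 (matching 'ffb' starting at position 3)
LZ77 triple: (3, 3, 'f')


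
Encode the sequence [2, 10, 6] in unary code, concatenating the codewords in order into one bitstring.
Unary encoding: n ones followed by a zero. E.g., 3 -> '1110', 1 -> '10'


Encode each number as n ones followed by a terminating 0:
  2 -> 110 (3 bits)
  10 -> 11111111110 (11 bits)
  6 -> 1111110 (7 bits)
Total length = 3 + 11 + 7 = 21 bits.

Unary([2, 10, 6]) = 110111111111101111110 (21 bits)


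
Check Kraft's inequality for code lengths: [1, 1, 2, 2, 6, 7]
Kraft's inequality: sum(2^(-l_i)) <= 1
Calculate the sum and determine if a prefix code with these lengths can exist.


Sum = 2^(-1) + 2^(-1) + 2^(-2) + 2^(-2) + 2^(-6) + 2^(-7)
    = 0.5 + 0.5 + 0.25 + 0.25 + 0.015625 + 0.0078125
    = 195/128 = 1.5234375
Since 1.5234375 > 1, Kraft's inequality is NOT satisfied.
A prefix code with these lengths CANNOT exist.

Kraft sum = 1.5234375. Not satisfied.


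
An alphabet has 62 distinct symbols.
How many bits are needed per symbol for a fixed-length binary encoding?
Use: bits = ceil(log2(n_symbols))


log2(62) = 5.9542
Bracket: 2^5 = 32 < 62 <= 2^6 = 64
So ceil(log2(62)) = 6

bits = ceil(log2(62)) = ceil(5.9542) = 6 bits


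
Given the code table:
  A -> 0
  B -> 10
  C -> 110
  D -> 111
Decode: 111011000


Decoding:
111 -> D
0 -> A
110 -> C
0 -> A
0 -> A


Result: DACAA


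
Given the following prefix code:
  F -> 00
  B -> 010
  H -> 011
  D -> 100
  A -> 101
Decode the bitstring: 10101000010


Decoding step by step:
Bits 101 -> A
Bits 010 -> B
Bits 00 -> F
Bits 010 -> B


Decoded message: ABFB


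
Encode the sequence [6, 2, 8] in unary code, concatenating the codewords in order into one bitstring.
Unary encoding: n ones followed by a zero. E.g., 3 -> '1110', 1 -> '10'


Encode each number as n ones followed by a terminating 0:
  6 -> 1111110 (7 bits)
  2 -> 110 (3 bits)
  8 -> 111111110 (9 bits)
Total length = 7 + 3 + 9 = 19 bits.

Unary([6, 2, 8]) = 1111110110111111110 (19 bits)


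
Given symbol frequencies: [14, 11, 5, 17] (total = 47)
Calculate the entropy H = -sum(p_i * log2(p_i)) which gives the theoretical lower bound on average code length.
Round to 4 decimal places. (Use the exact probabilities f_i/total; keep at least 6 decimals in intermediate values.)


Per-symbol terms -p_i * log2(p_i) with p_i = f_i/47:
  p = 14/47 = 0.297872: log2(p) = -1.747234, -p*log2(p) = 0.520453
  p = 11/47 = 0.234043: log2(p) = -2.095157, -p*log2(p) = 0.490356
  p = 5/47 = 0.106383: log2(p) = -3.232661, -p*log2(p) = 0.343900
  p = 17/47 = 0.361702: log2(p) = -1.467126, -p*log2(p) = 0.530663
H = 0.520453 + 0.490356 + 0.343900 + 0.530663 = 1.885372

H = 1.8854 bits/symbol


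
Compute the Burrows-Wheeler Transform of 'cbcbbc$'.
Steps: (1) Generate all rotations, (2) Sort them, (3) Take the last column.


Rotations (sorted):
  0: $cbcbbc -> last char: c
  1: bbc$cbc -> last char: c
  2: bc$cbcb -> last char: b
  3: bcbbc$c -> last char: c
  4: c$cbcbb -> last char: b
  5: cbbc$cb -> last char: b
  6: cbcbbc$ -> last char: $


BWT = ccbcbb$


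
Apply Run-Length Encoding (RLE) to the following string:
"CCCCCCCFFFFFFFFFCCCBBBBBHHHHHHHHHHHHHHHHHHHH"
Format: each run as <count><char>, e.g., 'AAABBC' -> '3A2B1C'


Scanning runs left to right:
  i=0: run of 'C' x 7 -> '7C'
  i=7: run of 'F' x 9 -> '9F'
  i=16: run of 'C' x 3 -> '3C'
  i=19: run of 'B' x 5 -> '5B'
  i=24: run of 'H' x 20 -> '20H'

RLE = 7C9F3C5B20H


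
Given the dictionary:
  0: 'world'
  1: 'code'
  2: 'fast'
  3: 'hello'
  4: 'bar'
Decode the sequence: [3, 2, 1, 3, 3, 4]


Look up each index in the dictionary:
  3 -> 'hello'
  2 -> 'fast'
  1 -> 'code'
  3 -> 'hello'
  3 -> 'hello'
  4 -> 'bar'

Decoded: "hello fast code hello hello bar"


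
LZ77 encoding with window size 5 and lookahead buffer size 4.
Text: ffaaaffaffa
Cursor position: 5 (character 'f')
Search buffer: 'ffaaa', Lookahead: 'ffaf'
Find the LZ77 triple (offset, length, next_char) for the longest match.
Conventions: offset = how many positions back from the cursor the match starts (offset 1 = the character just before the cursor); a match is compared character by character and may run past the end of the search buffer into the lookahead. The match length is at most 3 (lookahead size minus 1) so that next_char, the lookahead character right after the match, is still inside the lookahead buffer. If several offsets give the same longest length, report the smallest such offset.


Try each offset into the search buffer:
  offset=1 (pos 4, char 'a'): match length 0
  offset=2 (pos 3, char 'a'): match length 0
  offset=3 (pos 2, char 'a'): match length 0
  offset=4 (pos 1, char 'f'): match length 1
  offset=5 (pos 0, char 'f'): match length 3
Longest match has length 3 at offset 5.
next_char = character at position 5 + 3 = 8 -> 'f'

Best match: offset=5, length=3 (matching 'ffa' starting at position 0)
LZ77 triple: (5, 3, 'f')


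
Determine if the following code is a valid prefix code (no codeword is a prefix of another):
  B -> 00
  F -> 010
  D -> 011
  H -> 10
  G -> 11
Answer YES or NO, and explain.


Checking each pair (does one codeword prefix another?):
  B='00' vs F='010': no prefix
  B='00' vs D='011': no prefix
  B='00' vs H='10': no prefix
  B='00' vs G='11': no prefix
  F='010' vs B='00': no prefix
  F='010' vs D='011': no prefix
  F='010' vs H='10': no prefix
  F='010' vs G='11': no prefix
  D='011' vs B='00': no prefix
  D='011' vs F='010': no prefix
  D='011' vs H='10': no prefix
  D='011' vs G='11': no prefix
  H='10' vs B='00': no prefix
  H='10' vs F='010': no prefix
  H='10' vs D='011': no prefix
  H='10' vs G='11': no prefix
  G='11' vs B='00': no prefix
  G='11' vs F='010': no prefix
  G='11' vs D='011': no prefix
  G='11' vs H='10': no prefix
No violation found over all pairs.

YES -- this is a valid prefix code. No codeword is a prefix of any other codeword.


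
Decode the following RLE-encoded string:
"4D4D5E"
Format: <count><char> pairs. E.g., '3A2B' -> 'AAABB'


Expanding each <count><char> pair:
  4D -> 'DDDD'
  4D -> 'DDDD'
  5E -> 'EEEEE'

Decoded = DDDDDDDDEEEEE


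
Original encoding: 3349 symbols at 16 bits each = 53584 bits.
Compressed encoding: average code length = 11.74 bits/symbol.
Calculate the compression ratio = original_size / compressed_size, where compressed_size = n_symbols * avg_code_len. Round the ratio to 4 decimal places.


original_size = n_symbols * orig_bits = 3349 * 16 = 53584 bits
compressed_size = n_symbols * avg_code_len = 3349 * 11.74 = 39317.26 bits
ratio = original_size / compressed_size = 53584 / 39317.26 = 1.3629

Compression ratio = 1.3629


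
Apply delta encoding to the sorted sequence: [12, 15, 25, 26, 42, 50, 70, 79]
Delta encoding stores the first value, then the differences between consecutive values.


First value: 12
Deltas:
  15 - 12 = 3
  25 - 15 = 10
  26 - 25 = 1
  42 - 26 = 16
  50 - 42 = 8
  70 - 50 = 20
  79 - 70 = 9


Delta encoded: [12, 3, 10, 1, 16, 8, 20, 9]


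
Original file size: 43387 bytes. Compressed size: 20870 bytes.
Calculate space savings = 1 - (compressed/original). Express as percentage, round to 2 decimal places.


ratio = compressed/original = 20870/43387 = 0.48102
savings = 1 - ratio = 1 - 0.48102 = 0.51898
as a percentage: 0.51898 * 100 = 51.9%

Space savings = 1 - 20870/43387 = 51.9%


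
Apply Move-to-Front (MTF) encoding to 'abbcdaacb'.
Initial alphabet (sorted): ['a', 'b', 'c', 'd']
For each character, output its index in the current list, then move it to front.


MTF encoding:
'a': index 0 in ['a', 'b', 'c', 'd'] -> ['a', 'b', 'c', 'd']
'b': index 1 in ['a', 'b', 'c', 'd'] -> ['b', 'a', 'c', 'd']
'b': index 0 in ['b', 'a', 'c', 'd'] -> ['b', 'a', 'c', 'd']
'c': index 2 in ['b', 'a', 'c', 'd'] -> ['c', 'b', 'a', 'd']
'd': index 3 in ['c', 'b', 'a', 'd'] -> ['d', 'c', 'b', 'a']
'a': index 3 in ['d', 'c', 'b', 'a'] -> ['a', 'd', 'c', 'b']
'a': index 0 in ['a', 'd', 'c', 'b'] -> ['a', 'd', 'c', 'b']
'c': index 2 in ['a', 'd', 'c', 'b'] -> ['c', 'a', 'd', 'b']
'b': index 3 in ['c', 'a', 'd', 'b'] -> ['b', 'c', 'a', 'd']


Output: [0, 1, 0, 2, 3, 3, 0, 2, 3]


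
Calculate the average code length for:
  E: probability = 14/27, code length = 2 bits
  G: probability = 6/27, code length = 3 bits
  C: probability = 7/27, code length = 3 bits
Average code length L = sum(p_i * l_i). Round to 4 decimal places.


Weighted contributions p_i * l_i:
  E: (14/27) * 2 = 28/27
  G: (6/27) * 3 = 18/27
  C: (7/27) * 3 = 21/27
Sum = (28 + 18 + 21)/27 = 67/27

L = 67/27 = 2.4815 bits/symbol


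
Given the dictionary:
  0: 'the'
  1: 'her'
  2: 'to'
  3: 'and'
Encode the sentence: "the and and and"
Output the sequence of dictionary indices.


Look up each word in the dictionary:
  'the' -> 0
  'and' -> 3
  'and' -> 3
  'and' -> 3

Encoded: [0, 3, 3, 3]


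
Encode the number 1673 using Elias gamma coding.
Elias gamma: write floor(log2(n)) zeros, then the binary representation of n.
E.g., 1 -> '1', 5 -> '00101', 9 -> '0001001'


num_bits = floor(log2(1673)) + 1 = 11
leading_zeros = num_bits - 1 = 10
binary(1673) = 11010001001

Elias gamma(1673) = '0000000000' + '11010001001' = 000000000011010001001 (21 bits)


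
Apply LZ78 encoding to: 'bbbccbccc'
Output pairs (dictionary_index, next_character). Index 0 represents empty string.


LZ78 encoding steps:
Dictionary: {0: ''}
Step 1: w='' (idx 0), next='b' -> output (0, 'b'), add 'b' as idx 1
Step 2: w='b' (idx 1), next='b' -> output (1, 'b'), add 'bb' as idx 2
Step 3: w='' (idx 0), next='c' -> output (0, 'c'), add 'c' as idx 3
Step 4: w='c' (idx 3), next='b' -> output (3, 'b'), add 'cb' as idx 4
Step 5: w='c' (idx 3), next='c' -> output (3, 'c'), add 'cc' as idx 5
Step 6: w='c' (idx 3), end of input -> output (3, '')


Encoded: [(0, 'b'), (1, 'b'), (0, 'c'), (3, 'b'), (3, 'c'), (3, '')]


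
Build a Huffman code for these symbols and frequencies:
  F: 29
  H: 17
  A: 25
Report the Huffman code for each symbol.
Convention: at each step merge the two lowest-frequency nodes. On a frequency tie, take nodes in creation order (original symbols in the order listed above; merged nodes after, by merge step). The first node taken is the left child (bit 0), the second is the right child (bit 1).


Huffman tree construction:
Step 1: Merge H(17) + A(25) = 42
Step 2: Merge F(29) + (H+A)(42) = 71
Read each symbol's code off the tree from the root (left child = 0, right child = 1).

Codes:
  F: 0 (length 1)
  H: 10 (length 2)
  A: 11 (length 2)
Average code length: 113/71 = 1.5915 bits/symbol


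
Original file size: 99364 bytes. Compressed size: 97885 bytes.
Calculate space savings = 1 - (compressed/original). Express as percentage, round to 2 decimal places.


ratio = compressed/original = 97885/99364 = 0.985115
savings = 1 - ratio = 1 - 0.985115 = 0.014885
as a percentage: 0.014885 * 100 = 1.49%

Space savings = 1 - 97885/99364 = 1.49%


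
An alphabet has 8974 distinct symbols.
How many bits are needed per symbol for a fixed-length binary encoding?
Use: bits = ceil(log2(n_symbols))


log2(8974) = 13.1315
Bracket: 2^13 = 8192 < 8974 <= 2^14 = 16384
So ceil(log2(8974)) = 14

bits = ceil(log2(8974)) = ceil(13.1315) = 14 bits


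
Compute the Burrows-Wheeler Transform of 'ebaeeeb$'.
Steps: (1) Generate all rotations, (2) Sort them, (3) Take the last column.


Rotations (sorted):
  0: $ebaeeeb -> last char: b
  1: aeeeb$eb -> last char: b
  2: b$ebaeee -> last char: e
  3: baeeeb$e -> last char: e
  4: eb$ebaee -> last char: e
  5: ebaeeeb$ -> last char: $
  6: eeb$ebae -> last char: e
  7: eeeb$eba -> last char: a


BWT = bbeee$ea


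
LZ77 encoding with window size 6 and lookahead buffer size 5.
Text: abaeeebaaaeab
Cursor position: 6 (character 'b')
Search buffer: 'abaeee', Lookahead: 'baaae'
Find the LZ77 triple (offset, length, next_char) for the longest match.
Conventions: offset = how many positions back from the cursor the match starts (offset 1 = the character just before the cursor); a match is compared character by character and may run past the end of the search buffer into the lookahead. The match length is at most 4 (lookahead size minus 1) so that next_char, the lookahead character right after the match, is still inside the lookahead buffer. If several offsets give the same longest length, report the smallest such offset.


Try each offset into the search buffer:
  offset=1 (pos 5, char 'e'): match length 0
  offset=2 (pos 4, char 'e'): match length 0
  offset=3 (pos 3, char 'e'): match length 0
  offset=4 (pos 2, char 'a'): match length 0
  offset=5 (pos 1, char 'b'): match length 2
  offset=6 (pos 0, char 'a'): match length 0
Longest match has length 2 at offset 5.
next_char = character at position 6 + 2 = 8 -> 'a'

Best match: offset=5, length=2 (matching 'ba' starting at position 1)
LZ77 triple: (5, 2, 'a')


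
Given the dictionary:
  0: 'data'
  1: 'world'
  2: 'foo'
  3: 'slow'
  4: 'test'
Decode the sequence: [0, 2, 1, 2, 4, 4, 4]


Look up each index in the dictionary:
  0 -> 'data'
  2 -> 'foo'
  1 -> 'world'
  2 -> 'foo'
  4 -> 'test'
  4 -> 'test'
  4 -> 'test'

Decoded: "data foo world foo test test test"


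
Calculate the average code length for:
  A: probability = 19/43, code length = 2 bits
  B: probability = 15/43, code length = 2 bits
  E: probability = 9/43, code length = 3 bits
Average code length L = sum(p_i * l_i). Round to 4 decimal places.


Weighted contributions p_i * l_i:
  A: (19/43) * 2 = 38/43
  B: (15/43) * 2 = 30/43
  E: (9/43) * 3 = 27/43
Sum = (38 + 30 + 27)/43 = 95/43

L = 95/43 = 2.2093 bits/symbol


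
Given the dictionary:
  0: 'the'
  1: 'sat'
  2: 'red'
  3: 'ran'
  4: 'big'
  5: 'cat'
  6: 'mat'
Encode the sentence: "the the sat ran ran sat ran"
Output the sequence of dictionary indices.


Look up each word in the dictionary:
  'the' -> 0
  'the' -> 0
  'sat' -> 1
  'ran' -> 3
  'ran' -> 3
  'sat' -> 1
  'ran' -> 3

Encoded: [0, 0, 1, 3, 3, 1, 3]


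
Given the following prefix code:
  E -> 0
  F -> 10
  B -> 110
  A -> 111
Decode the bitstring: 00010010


Decoding step by step:
Bits 0 -> E
Bits 0 -> E
Bits 0 -> E
Bits 10 -> F
Bits 0 -> E
Bits 10 -> F


Decoded message: EEEFEF


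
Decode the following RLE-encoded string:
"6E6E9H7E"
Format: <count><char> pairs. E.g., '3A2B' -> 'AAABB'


Expanding each <count><char> pair:
  6E -> 'EEEEEE'
  6E -> 'EEEEEE'
  9H -> 'HHHHHHHHH'
  7E -> 'EEEEEEE'

Decoded = EEEEEEEEEEEEHHHHHHHHHEEEEEEE


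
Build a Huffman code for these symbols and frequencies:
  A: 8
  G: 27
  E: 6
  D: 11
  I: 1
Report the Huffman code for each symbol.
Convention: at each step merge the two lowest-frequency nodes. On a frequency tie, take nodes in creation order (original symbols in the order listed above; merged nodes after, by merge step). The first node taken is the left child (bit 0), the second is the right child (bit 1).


Huffman tree construction:
Step 1: Merge I(1) + E(6) = 7
Step 2: Merge (I+E)(7) + A(8) = 15
Step 3: Merge D(11) + ((I+E)+A)(15) = 26
Step 4: Merge (D+((I+E)+A))(26) + G(27) = 53
Read each symbol's code off the tree from the root (left child = 0, right child = 1).

Codes:
  A: 011 (length 3)
  G: 1 (length 1)
  E: 0101 (length 4)
  D: 00 (length 2)
  I: 0100 (length 4)
Average code length: 101/53 = 1.9057 bits/symbol


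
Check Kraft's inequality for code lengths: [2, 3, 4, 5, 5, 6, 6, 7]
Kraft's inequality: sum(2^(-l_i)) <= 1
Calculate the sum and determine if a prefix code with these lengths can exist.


Sum = 2^(-2) + 2^(-3) + 2^(-4) + 2^(-5) + 2^(-5) + 2^(-6) + 2^(-6) + 2^(-7)
    = 0.25 + 0.125 + 0.0625 + 0.03125 + 0.03125 + 0.015625 + 0.015625 + 0.0078125
    = 69/128 = 0.5390625
Since 0.5390625 <= 1, Kraft's inequality IS satisfied.
A prefix code with these lengths CAN exist.

Kraft sum = 0.5390625. Satisfied.


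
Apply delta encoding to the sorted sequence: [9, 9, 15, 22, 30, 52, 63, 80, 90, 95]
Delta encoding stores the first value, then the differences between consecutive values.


First value: 9
Deltas:
  9 - 9 = 0
  15 - 9 = 6
  22 - 15 = 7
  30 - 22 = 8
  52 - 30 = 22
  63 - 52 = 11
  80 - 63 = 17
  90 - 80 = 10
  95 - 90 = 5


Delta encoded: [9, 0, 6, 7, 8, 22, 11, 17, 10, 5]


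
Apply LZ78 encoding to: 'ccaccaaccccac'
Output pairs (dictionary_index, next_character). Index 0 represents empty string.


LZ78 encoding steps:
Dictionary: {0: ''}
Step 1: w='' (idx 0), next='c' -> output (0, 'c'), add 'c' as idx 1
Step 2: w='c' (idx 1), next='a' -> output (1, 'a'), add 'ca' as idx 2
Step 3: w='c' (idx 1), next='c' -> output (1, 'c'), add 'cc' as idx 3
Step 4: w='' (idx 0), next='a' -> output (0, 'a'), add 'a' as idx 4
Step 5: w='a' (idx 4), next='c' -> output (4, 'c'), add 'ac' as idx 5
Step 6: w='cc' (idx 3), next='c' -> output (3, 'c'), add 'ccc' as idx 6
Step 7: w='ac' (idx 5), end of input -> output (5, '')


Encoded: [(0, 'c'), (1, 'a'), (1, 'c'), (0, 'a'), (4, 'c'), (3, 'c'), (5, '')]


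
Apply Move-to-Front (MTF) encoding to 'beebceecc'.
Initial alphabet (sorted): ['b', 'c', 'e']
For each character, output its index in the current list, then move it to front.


MTF encoding:
'b': index 0 in ['b', 'c', 'e'] -> ['b', 'c', 'e']
'e': index 2 in ['b', 'c', 'e'] -> ['e', 'b', 'c']
'e': index 0 in ['e', 'b', 'c'] -> ['e', 'b', 'c']
'b': index 1 in ['e', 'b', 'c'] -> ['b', 'e', 'c']
'c': index 2 in ['b', 'e', 'c'] -> ['c', 'b', 'e']
'e': index 2 in ['c', 'b', 'e'] -> ['e', 'c', 'b']
'e': index 0 in ['e', 'c', 'b'] -> ['e', 'c', 'b']
'c': index 1 in ['e', 'c', 'b'] -> ['c', 'e', 'b']
'c': index 0 in ['c', 'e', 'b'] -> ['c', 'e', 'b']


Output: [0, 2, 0, 1, 2, 2, 0, 1, 0]


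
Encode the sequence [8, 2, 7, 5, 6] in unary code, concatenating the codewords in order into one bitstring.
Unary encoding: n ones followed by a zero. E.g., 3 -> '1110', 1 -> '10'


Encode each number as n ones followed by a terminating 0:
  8 -> 111111110 (9 bits)
  2 -> 110 (3 bits)
  7 -> 11111110 (8 bits)
  5 -> 111110 (6 bits)
  6 -> 1111110 (7 bits)
Total length = 9 + 3 + 8 + 6 + 7 = 33 bits.

Unary([8, 2, 7, 5, 6]) = 111111110110111111101111101111110 (33 bits)


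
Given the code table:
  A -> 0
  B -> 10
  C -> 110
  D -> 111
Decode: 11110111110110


Decoding:
111 -> D
10 -> B
111 -> D
110 -> C
110 -> C


Result: DBDCC


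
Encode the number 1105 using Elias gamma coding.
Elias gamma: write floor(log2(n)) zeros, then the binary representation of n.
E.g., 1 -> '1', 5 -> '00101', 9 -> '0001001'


num_bits = floor(log2(1105)) + 1 = 11
leading_zeros = num_bits - 1 = 10
binary(1105) = 10001010001

Elias gamma(1105) = '0000000000' + '10001010001' = 000000000010001010001 (21 bits)


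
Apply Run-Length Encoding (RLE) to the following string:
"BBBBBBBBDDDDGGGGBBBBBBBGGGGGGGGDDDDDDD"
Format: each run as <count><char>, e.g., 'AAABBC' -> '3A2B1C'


Scanning runs left to right:
  i=0: run of 'B' x 8 -> '8B'
  i=8: run of 'D' x 4 -> '4D'
  i=12: run of 'G' x 4 -> '4G'
  i=16: run of 'B' x 7 -> '7B'
  i=23: run of 'G' x 8 -> '8G'
  i=31: run of 'D' x 7 -> '7D'

RLE = 8B4D4G7B8G7D


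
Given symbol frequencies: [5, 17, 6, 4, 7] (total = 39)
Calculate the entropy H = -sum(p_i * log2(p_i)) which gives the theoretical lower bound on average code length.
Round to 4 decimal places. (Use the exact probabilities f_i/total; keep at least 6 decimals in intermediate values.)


Per-symbol terms -p_i * log2(p_i) with p_i = f_i/39:
  p = 5/39 = 0.128205: log2(p) = -2.963474, -p*log2(p) = 0.379933
  p = 17/39 = 0.435897: log2(p) = -1.197939, -p*log2(p) = 0.522179
  p = 6/39 = 0.153846: log2(p) = -2.700440, -p*log2(p) = 0.415452
  p = 4/39 = 0.102564: log2(p) = -3.285402, -p*log2(p) = 0.336964
  p = 7/39 = 0.179487: log2(p) = -2.478047, -p*log2(p) = 0.444778
H = 0.379933 + 0.522179 + 0.415452 + 0.336964 + 0.444778 = 2.099306

H = 2.0993 bits/symbol


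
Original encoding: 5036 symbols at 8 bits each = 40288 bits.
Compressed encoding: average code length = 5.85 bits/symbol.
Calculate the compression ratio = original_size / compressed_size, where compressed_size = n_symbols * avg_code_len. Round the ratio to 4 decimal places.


original_size = n_symbols * orig_bits = 5036 * 8 = 40288 bits
compressed_size = n_symbols * avg_code_len = 5036 * 5.85 = 29460.6 bits
ratio = original_size / compressed_size = 40288 / 29460.6 = 1.3675

Compression ratio = 1.3675


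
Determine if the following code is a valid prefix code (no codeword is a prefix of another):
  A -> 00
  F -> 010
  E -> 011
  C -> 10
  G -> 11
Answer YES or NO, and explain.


Checking each pair (does one codeword prefix another?):
  A='00' vs F='010': no prefix
  A='00' vs E='011': no prefix
  A='00' vs C='10': no prefix
  A='00' vs G='11': no prefix
  F='010' vs A='00': no prefix
  F='010' vs E='011': no prefix
  F='010' vs C='10': no prefix
  F='010' vs G='11': no prefix
  E='011' vs A='00': no prefix
  E='011' vs F='010': no prefix
  E='011' vs C='10': no prefix
  E='011' vs G='11': no prefix
  C='10' vs A='00': no prefix
  C='10' vs F='010': no prefix
  C='10' vs E='011': no prefix
  C='10' vs G='11': no prefix
  G='11' vs A='00': no prefix
  G='11' vs F='010': no prefix
  G='11' vs E='011': no prefix
  G='11' vs C='10': no prefix
No violation found over all pairs.

YES -- this is a valid prefix code. No codeword is a prefix of any other codeword.
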